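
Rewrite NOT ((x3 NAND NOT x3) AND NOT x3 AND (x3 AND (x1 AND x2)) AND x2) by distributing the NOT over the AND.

NOT (x3 NAND NOT x3) OR x3 OR NOT (x3 AND (x1 AND x2)) OR NOT x2
De Morgan's: NOT(AND of terms) = OR of negations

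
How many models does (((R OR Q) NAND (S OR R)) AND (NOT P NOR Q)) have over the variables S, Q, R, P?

Satisfying assignments: (0,0,0,1), (1,0,0,1)
Count: 2 out of 16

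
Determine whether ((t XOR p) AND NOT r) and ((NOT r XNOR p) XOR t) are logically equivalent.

No. Counterexample: with r=1, t=0, p=0, Expression 1 = 0 but Expression 2 = 1.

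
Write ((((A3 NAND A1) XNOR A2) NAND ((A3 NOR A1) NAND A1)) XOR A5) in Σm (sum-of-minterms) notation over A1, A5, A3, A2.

Σm(0, 2, 5, 7, 8, 11, 13, 14) = (NOT A1 AND NOT A5 AND NOT A3 AND NOT A2) OR (NOT A1 AND NOT A5 AND A3 AND NOT A2) OR (NOT A1 AND A5 AND NOT A3 AND A2) OR (NOT A1 AND A5 AND A3 AND A2) OR (A1 AND NOT A5 AND NOT A3 AND NOT A2) OR (A1 AND NOT A5 AND A3 AND A2) OR (A1 AND A5 AND NOT A3 AND A2) OR (A1 AND A5 AND A3 AND NOT A2)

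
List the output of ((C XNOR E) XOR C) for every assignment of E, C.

E | C | Output
--------------
0 | 0 | 1
0 | 1 | 1
1 | 0 | 0
1 | 1 | 0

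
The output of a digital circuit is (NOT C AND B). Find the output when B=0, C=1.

Substituting: (NOT 1 AND 0)
= 0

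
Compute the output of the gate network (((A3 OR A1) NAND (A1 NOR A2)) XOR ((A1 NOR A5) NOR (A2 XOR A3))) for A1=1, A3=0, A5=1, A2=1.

Substituting: (((0 OR 1) NAND (1 NOR 1)) XOR ((1 NOR 1) NOR (1 XOR 0)))
= 1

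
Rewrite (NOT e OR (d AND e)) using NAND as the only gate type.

(((e NAND e) NAND (e NAND e)) NAND (((d NAND e) NAND (d NAND e)) NAND ((d NAND e) NAND (d NAND e))))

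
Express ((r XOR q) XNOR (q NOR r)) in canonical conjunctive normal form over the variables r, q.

(r OR q) AND (r OR NOT q) AND (NOT r OR q)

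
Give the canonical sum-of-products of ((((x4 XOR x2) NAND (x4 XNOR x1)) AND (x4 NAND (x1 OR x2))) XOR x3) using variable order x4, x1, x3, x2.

Σm(0, 3, 4, 5, 8, 11, 14, 15) = (NOT x4 AND NOT x1 AND NOT x3 AND NOT x2) OR (NOT x4 AND NOT x1 AND x3 AND x2) OR (NOT x4 AND x1 AND NOT x3 AND NOT x2) OR (NOT x4 AND x1 AND NOT x3 AND x2) OR (x4 AND NOT x1 AND NOT x3 AND NOT x2) OR (x4 AND NOT x1 AND x3 AND x2) OR (x4 AND x1 AND x3 AND NOT x2) OR (x4 AND x1 AND x3 AND x2)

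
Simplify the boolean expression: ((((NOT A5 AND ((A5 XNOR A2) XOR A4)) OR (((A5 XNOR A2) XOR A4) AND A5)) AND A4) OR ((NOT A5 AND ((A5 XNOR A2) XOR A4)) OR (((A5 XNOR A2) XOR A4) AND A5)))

By absorption (E OR (E AND v) = E) then distribution ((E AND v) OR (E AND NOT v) = E):
= ((A5 XNOR A2) XOR A4)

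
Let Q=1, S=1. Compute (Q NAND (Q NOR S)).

Substituting: (1 NAND (1 NOR 1))
= 1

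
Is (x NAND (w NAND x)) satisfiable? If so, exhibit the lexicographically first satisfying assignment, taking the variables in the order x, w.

x=0, w=0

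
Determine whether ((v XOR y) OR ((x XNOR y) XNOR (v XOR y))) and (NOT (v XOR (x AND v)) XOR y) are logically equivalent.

No. Counterexample: with v=0, y=0, x=0, Expression 1 = 0 but Expression 2 = 1.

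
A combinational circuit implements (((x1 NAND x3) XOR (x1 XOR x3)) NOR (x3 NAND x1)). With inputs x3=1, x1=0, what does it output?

Substituting: (((0 NAND 1) XOR (0 XOR 1)) NOR (1 NAND 0))
= 0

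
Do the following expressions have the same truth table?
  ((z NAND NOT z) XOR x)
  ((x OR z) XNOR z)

No. Counterexample: with x=1, z=1, Expression 1 = 0 but Expression 2 = 1.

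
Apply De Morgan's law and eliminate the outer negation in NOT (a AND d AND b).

NOT a OR NOT d OR NOT b
De Morgan's: NOT(AND of terms) = OR of negations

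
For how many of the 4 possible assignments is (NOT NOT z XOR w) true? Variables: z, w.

Satisfying assignments: (0,1), (1,0)
Count: 2 out of 4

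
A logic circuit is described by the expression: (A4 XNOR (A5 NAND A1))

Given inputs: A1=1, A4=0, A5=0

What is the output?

Substituting: (0 XNOR (0 NAND 1))
= 0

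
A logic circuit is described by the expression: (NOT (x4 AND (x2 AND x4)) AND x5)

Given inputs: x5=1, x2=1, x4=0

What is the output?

Substituting: (NOT (0 AND (1 AND 0)) AND 1)
= 1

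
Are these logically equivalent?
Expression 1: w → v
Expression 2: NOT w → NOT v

No, Inverse is not equivalent to original (counterexample: v=0, z=0, w=1)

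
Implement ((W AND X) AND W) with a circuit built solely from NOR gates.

((((W NOR W) NOR (X NOR X)) NOR ((W NOR W) NOR (X NOR X))) NOR (W NOR W))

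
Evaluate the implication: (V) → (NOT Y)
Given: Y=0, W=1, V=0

Antecedent (V) = 0; consequent (NOT Y) = 1.
0 → 1 = 1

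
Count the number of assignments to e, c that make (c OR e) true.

Satisfying assignments: (0,1), (1,0), (1,1)
Count: 3 out of 4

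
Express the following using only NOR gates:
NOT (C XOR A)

(((((C NOR A) NOR (C NOR A)) NOR ((C NOR A) NOR (C NOR A))) NOR ((((C NOR C) NOR (A NOR A)) NOR ((C NOR C) NOR (A NOR A))) NOR (((C NOR C) NOR (A NOR A)) NOR ((C NOR C) NOR (A NOR A))))) NOR ((((C NOR A) NOR (C NOR A)) NOR ((C NOR A) NOR (C NOR A))) NOR ((((C NOR C) NOR (A NOR A)) NOR ((C NOR C) NOR (A NOR A))) NOR (((C NOR C) NOR (A NOR A)) NOR ((C NOR C) NOR (A NOR A))))))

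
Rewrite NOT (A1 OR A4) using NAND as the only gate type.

(((A1 NAND A1) NAND (A4 NAND A4)) NAND ((A1 NAND A1) NAND (A4 NAND A4)))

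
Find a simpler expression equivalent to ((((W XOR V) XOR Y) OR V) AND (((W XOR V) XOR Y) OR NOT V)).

By distribution ((E OR v) AND (E OR NOT v) = E):
= ((W XOR V) XOR Y)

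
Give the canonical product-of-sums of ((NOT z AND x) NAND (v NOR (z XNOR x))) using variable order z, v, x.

ΠM(1) = (z OR v OR NOT x)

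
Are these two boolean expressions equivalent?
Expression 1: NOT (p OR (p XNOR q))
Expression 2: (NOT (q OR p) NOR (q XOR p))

No. Counterexample: with p=0, q=1, Expression 1 = 1 but Expression 2 = 0.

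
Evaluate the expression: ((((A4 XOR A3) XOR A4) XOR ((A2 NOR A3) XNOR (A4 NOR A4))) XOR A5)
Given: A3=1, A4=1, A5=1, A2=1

Substituting: ((((1 XOR 1) XOR 1) XOR ((1 NOR 1) XNOR (1 NOR 1))) XOR 1)
= 1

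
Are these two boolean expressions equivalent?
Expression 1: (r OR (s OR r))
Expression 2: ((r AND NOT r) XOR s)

No. Counterexample: with s=0, r=1, Expression 1 = 1 but Expression 2 = 0.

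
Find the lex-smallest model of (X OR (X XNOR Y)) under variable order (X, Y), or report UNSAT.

X=0, Y=0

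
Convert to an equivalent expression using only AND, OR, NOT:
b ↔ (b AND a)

(b AND (b AND a)) OR (NOT b AND NOT (b AND a))
(Biconditional = both true or both false)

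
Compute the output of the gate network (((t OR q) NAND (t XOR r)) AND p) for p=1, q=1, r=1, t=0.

Substituting: (((0 OR 1) NAND (0 XOR 1)) AND 1)
= 0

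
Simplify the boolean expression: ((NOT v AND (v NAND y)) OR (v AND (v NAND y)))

By distribution ((E AND v) OR (E AND NOT v) = E):
= (v NAND y)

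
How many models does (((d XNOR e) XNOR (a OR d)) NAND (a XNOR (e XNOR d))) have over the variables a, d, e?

Satisfying assignments: (0,0,0), (0,1,0), (0,1,1), (1,0,1), (1,1,0)
Count: 5 out of 8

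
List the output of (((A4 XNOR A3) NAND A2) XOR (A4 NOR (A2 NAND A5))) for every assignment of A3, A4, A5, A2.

A3 | A4 | A5 | A2 | Output
--------------------------
0 | 0 | 0 | 0 | 1
0 | 0 | 0 | 1 | 0
0 | 0 | 1 | 0 | 1
0 | 0 | 1 | 1 | 1
0 | 1 | 0 | 0 | 1
0 | 1 | 0 | 1 | 1
0 | 1 | 1 | 0 | 1
0 | 1 | 1 | 1 | 1
1 | 0 | 0 | 0 | 1
1 | 0 | 0 | 1 | 1
1 | 0 | 1 | 0 | 1
1 | 0 | 1 | 1 | 0
1 | 1 | 0 | 0 | 1
1 | 1 | 0 | 1 | 0
1 | 1 | 1 | 0 | 1
1 | 1 | 1 | 1 | 0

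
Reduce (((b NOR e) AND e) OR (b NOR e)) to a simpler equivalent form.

By absorption (E OR (E AND v) = E):
= (b NOR e)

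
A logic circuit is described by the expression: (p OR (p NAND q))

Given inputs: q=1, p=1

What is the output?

Substituting: (1 OR (1 NAND 1))
= 1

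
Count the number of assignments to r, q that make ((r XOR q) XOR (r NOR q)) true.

Satisfying assignments: (0,0), (0,1), (1,0)
Count: 3 out of 4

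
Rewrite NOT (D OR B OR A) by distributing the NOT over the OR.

NOT D AND NOT B AND NOT A
De Morgan's: NOT(OR of terms) = AND of negations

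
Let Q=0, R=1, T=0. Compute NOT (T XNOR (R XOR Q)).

Substituting: NOT (0 XNOR (1 XOR 0))
= 1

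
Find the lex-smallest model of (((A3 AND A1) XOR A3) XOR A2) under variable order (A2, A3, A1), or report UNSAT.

A2=0, A3=1, A1=0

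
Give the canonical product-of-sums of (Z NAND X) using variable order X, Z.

ΠM(3) = (NOT X OR NOT Z)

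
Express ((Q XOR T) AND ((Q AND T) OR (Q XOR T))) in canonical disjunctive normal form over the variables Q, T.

(NOT Q AND T) OR (Q AND NOT T)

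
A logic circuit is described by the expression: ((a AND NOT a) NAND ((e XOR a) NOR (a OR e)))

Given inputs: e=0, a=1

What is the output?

Substituting: ((1 AND NOT 1) NAND ((0 XOR 1) NOR (1 OR 0)))
= 1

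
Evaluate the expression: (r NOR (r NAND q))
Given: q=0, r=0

Substituting: (0 NOR (0 NAND 0))
= 0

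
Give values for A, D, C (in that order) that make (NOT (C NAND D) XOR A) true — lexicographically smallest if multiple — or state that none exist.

A=0, D=1, C=1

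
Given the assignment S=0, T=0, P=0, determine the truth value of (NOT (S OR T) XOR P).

Substituting: (NOT (0 OR 0) XOR 0)
= 1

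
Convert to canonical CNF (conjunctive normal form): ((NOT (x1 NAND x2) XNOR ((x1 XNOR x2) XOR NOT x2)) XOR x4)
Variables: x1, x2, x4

(x1 OR x2 OR NOT x4) AND (x1 OR NOT x2 OR NOT x4) AND (NOT x1 OR x2 OR x4) AND (NOT x1 OR NOT x2 OR NOT x4)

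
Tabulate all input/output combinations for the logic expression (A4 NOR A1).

A1 | A4 | Output
----------------
0 | 0 | 1
0 | 1 | 0
1 | 0 | 0
1 | 1 | 0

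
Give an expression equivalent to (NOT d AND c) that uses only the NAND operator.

(((d NAND d) NAND c) NAND ((d NAND d) NAND c))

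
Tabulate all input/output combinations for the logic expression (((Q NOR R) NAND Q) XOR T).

R | T | Q | Output
------------------
0 | 0 | 0 | 1
0 | 0 | 1 | 1
0 | 1 | 0 | 0
0 | 1 | 1 | 0
1 | 0 | 0 | 1
1 | 0 | 1 | 1
1 | 1 | 0 | 0
1 | 1 | 1 | 0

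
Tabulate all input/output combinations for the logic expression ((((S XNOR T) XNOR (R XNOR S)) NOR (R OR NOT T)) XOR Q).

S | T | Q | R | Output
----------------------
0 | 0 | 0 | 0 | 0
0 | 0 | 0 | 1 | 0
0 | 0 | 1 | 0 | 1
0 | 0 | 1 | 1 | 1
0 | 1 | 0 | 0 | 1
0 | 1 | 0 | 1 | 0
0 | 1 | 1 | 0 | 0
0 | 1 | 1 | 1 | 1
1 | 0 | 0 | 0 | 0
1 | 0 | 0 | 1 | 0
1 | 0 | 1 | 0 | 1
1 | 0 | 1 | 1 | 1
1 | 1 | 0 | 0 | 1
1 | 1 | 0 | 1 | 0
1 | 1 | 1 | 0 | 0
1 | 1 | 1 | 1 | 1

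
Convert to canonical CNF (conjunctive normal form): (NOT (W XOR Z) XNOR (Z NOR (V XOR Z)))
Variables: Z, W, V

(Z OR W OR NOT V) AND (Z OR NOT W OR V) AND (NOT Z OR NOT W OR V) AND (NOT Z OR NOT W OR NOT V)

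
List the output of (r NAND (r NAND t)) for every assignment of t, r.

t | r | Output
--------------
0 | 0 | 1
0 | 1 | 0
1 | 0 | 1
1 | 1 | 1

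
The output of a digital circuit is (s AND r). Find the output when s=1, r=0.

Substituting: (1 AND 0)
= 0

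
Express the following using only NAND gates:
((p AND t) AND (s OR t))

((((p NAND t) NAND (p NAND t)) NAND ((s NAND s) NAND (t NAND t))) NAND (((p NAND t) NAND (p NAND t)) NAND ((s NAND s) NAND (t NAND t))))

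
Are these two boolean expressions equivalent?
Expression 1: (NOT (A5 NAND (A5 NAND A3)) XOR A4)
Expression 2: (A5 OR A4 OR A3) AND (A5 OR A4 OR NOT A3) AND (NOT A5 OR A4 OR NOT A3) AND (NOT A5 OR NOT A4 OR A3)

Yes, they are equivalent — the two output columns agree on all 8 assignments:
A5 | A4 | A3 | Expression 1 | Expression 2
------------------------------------------
0 | 0 | 0 | 0 | 0
0 | 0 | 1 | 0 | 0
0 | 1 | 0 | 1 | 1
0 | 1 | 1 | 1 | 1
1 | 0 | 0 | 1 | 1
1 | 0 | 1 | 0 | 0
1 | 1 | 0 | 0 | 0
1 | 1 | 1 | 1 | 1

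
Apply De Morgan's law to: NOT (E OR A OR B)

NOT E AND NOT A AND NOT B
De Morgan's: NOT(OR of terms) = AND of negations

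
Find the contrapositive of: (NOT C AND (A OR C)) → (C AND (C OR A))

Contrapositive: NOT (C AND (C OR A)) → NOT (NOT C AND (A OR C))
Note: A statement and its contrapositive are logically equivalent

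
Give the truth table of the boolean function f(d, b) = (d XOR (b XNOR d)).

d | b | Output
--------------
0 | 0 | 1
0 | 1 | 0
1 | 0 | 1
1 | 1 | 0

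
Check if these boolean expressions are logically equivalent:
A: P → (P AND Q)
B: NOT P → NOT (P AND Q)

No, Inverse is not equivalent to original (counterexample: Q=0, P=1, T=0)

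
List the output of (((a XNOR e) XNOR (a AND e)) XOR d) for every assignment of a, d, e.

a | d | e | Output
------------------
0 | 0 | 0 | 0
0 | 0 | 1 | 1
0 | 1 | 0 | 1
0 | 1 | 1 | 0
1 | 0 | 0 | 1
1 | 0 | 1 | 1
1 | 1 | 0 | 0
1 | 1 | 1 | 0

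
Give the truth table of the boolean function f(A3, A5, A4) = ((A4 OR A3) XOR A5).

A3 | A5 | A4 | Output
---------------------
0 | 0 | 0 | 0
0 | 0 | 1 | 1
0 | 1 | 0 | 1
0 | 1 | 1 | 0
1 | 0 | 0 | 1
1 | 0 | 1 | 1
1 | 1 | 0 | 0
1 | 1 | 1 | 0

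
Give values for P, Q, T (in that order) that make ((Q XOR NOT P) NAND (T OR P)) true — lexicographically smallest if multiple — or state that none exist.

P=0, Q=0, T=0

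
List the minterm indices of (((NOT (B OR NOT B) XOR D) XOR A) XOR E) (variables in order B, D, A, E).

Σm(1, 2, 4, 7, 9, 10, 12, 15) = (NOT B AND NOT D AND NOT A AND E) OR (NOT B AND NOT D AND A AND NOT E) OR (NOT B AND D AND NOT A AND NOT E) OR (NOT B AND D AND A AND E) OR (B AND NOT D AND NOT A AND E) OR (B AND NOT D AND A AND NOT E) OR (B AND D AND NOT A AND NOT E) OR (B AND D AND A AND E)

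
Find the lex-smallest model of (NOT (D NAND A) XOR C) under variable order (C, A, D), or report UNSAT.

C=0, A=1, D=1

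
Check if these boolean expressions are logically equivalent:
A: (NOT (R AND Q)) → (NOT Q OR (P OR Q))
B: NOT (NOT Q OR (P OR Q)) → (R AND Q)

Yes, Contrapositive is always equivalent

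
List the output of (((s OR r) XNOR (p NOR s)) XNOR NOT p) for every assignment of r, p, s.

r | p | s | Output
------------------
0 | 0 | 0 | 0
0 | 0 | 1 | 0
0 | 1 | 0 | 0
0 | 1 | 1 | 1
1 | 0 | 0 | 1
1 | 0 | 1 | 0
1 | 1 | 0 | 1
1 | 1 | 1 | 1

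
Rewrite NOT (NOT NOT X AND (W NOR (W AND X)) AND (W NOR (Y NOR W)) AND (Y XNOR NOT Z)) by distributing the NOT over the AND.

NOT X OR NOT (W NOR (W AND X)) OR NOT (W NOR (Y NOR W)) OR NOT (Y XNOR NOT Z)
De Morgan's: NOT(AND of terms) = OR of negations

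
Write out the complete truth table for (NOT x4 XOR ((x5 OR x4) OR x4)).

x5 | x4 | Output
----------------
0 | 0 | 1
0 | 1 | 1
1 | 0 | 0
1 | 1 | 1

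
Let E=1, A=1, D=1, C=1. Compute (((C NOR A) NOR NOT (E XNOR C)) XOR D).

Substituting: (((1 NOR 1) NOR NOT (1 XNOR 1)) XOR 1)
= 0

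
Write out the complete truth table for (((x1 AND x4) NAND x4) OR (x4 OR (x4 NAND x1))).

x1 | x4 | Output
----------------
0 | 0 | 1
0 | 1 | 1
1 | 0 | 1
1 | 1 | 1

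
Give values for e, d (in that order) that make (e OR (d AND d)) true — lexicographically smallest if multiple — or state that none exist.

e=0, d=1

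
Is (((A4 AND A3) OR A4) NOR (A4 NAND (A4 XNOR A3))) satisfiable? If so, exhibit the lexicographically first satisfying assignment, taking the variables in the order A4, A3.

UNSATISFIABLE - no assignment makes this expression true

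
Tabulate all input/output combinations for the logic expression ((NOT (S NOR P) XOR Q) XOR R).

S | P | Q | R | Output
----------------------
0 | 0 | 0 | 0 | 0
0 | 0 | 0 | 1 | 1
0 | 0 | 1 | 0 | 1
0 | 0 | 1 | 1 | 0
0 | 1 | 0 | 0 | 1
0 | 1 | 0 | 1 | 0
0 | 1 | 1 | 0 | 0
0 | 1 | 1 | 1 | 1
1 | 0 | 0 | 0 | 1
1 | 0 | 0 | 1 | 0
1 | 0 | 1 | 0 | 0
1 | 0 | 1 | 1 | 1
1 | 1 | 0 | 0 | 1
1 | 1 | 0 | 1 | 0
1 | 1 | 1 | 0 | 0
1 | 1 | 1 | 1 | 1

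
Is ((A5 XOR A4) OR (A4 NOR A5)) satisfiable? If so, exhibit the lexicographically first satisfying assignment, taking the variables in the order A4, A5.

A4=0, A5=0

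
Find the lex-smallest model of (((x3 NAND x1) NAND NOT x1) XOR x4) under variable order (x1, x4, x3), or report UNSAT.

x1=0, x4=1, x3=0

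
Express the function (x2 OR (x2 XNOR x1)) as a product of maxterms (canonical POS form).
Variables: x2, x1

ΠM(1) = (x2 OR NOT x1)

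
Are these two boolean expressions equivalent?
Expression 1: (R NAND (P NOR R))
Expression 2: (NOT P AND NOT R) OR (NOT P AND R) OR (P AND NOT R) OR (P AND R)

Yes, they are equivalent — the two output columns agree on all 4 assignments:
P | R | Expression 1 | Expression 2
-----------------------------------
0 | 0 | 1 | 1
0 | 1 | 1 | 1
1 | 0 | 1 | 1
1 | 1 | 1 | 1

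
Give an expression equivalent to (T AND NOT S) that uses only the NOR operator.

((T NOR T) NOR ((S NOR S) NOR (S NOR S)))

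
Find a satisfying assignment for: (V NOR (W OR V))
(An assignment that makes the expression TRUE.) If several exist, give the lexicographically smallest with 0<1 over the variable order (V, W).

V=0, W=0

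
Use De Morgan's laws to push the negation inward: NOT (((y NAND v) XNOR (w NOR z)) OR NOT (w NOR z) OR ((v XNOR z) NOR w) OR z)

NOT ((y NAND v) XNOR (w NOR z)) AND (w NOR z) AND NOT ((v XNOR z) NOR w) AND NOT z
De Morgan's: NOT(OR of terms) = AND of negations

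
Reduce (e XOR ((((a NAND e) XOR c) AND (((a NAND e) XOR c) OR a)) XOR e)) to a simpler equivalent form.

By XOR self-cancellation ((E XOR v) XOR v = E) then absorption (E AND (E OR v) = E):
= ((a NAND e) XOR c)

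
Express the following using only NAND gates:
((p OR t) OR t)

((((p NAND p) NAND (t NAND t)) NAND ((p NAND p) NAND (t NAND t))) NAND (t NAND t))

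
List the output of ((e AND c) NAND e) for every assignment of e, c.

e | c | Output
--------------
0 | 0 | 1
0 | 1 | 1
1 | 0 | 1
1 | 1 | 0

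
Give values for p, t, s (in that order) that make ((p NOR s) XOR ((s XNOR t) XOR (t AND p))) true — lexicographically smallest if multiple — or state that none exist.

p=0, t=1, s=0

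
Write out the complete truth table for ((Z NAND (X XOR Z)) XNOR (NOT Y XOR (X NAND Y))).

Y | Z | X | Output
------------------
0 | 0 | 0 | 0
0 | 0 | 1 | 0
0 | 1 | 0 | 1
0 | 1 | 1 | 0
1 | 0 | 0 | 1
1 | 0 | 1 | 0
1 | 1 | 0 | 0
1 | 1 | 1 | 0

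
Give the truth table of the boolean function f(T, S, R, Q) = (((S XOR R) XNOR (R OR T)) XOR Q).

T | S | R | Q | Output
----------------------
0 | 0 | 0 | 0 | 1
0 | 0 | 0 | 1 | 0
0 | 0 | 1 | 0 | 1
0 | 0 | 1 | 1 | 0
0 | 1 | 0 | 0 | 0
0 | 1 | 0 | 1 | 1
0 | 1 | 1 | 0 | 0
0 | 1 | 1 | 1 | 1
1 | 0 | 0 | 0 | 0
1 | 0 | 0 | 1 | 1
1 | 0 | 1 | 0 | 1
1 | 0 | 1 | 1 | 0
1 | 1 | 0 | 0 | 1
1 | 1 | 0 | 1 | 0
1 | 1 | 1 | 0 | 0
1 | 1 | 1 | 1 | 1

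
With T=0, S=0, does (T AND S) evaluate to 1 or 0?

Substituting: (0 AND 0)
= 0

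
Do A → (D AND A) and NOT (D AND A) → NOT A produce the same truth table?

Yes, Contrapositive is always equivalent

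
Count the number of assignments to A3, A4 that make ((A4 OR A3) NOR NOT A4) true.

No assignment satisfies the expression.
Count: 0 out of 4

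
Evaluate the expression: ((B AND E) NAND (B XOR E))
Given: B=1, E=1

Substituting: ((1 AND 1) NAND (1 XOR 1))
= 1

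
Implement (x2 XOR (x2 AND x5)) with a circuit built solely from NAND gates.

((x2 NAND (x2 NAND ((x2 NAND x5) NAND (x2 NAND x5)))) NAND (((x2 NAND x5) NAND (x2 NAND x5)) NAND (x2 NAND ((x2 NAND x5) NAND (x2 NAND x5)))))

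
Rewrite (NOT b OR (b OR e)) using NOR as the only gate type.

(((b NOR b) NOR ((b NOR e) NOR (b NOR e))) NOR ((b NOR b) NOR ((b NOR e) NOR (b NOR e))))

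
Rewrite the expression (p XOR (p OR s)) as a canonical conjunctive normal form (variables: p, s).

(p OR s) AND (NOT p OR s) AND (NOT p OR NOT s)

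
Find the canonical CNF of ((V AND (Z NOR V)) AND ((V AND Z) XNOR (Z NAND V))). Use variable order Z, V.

(Z OR V) AND (Z OR NOT V) AND (NOT Z OR V) AND (NOT Z OR NOT V)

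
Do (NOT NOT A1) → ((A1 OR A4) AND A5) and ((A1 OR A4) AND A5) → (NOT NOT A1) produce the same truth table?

No, Converse is not equivalent to original (counterexample: A4=0, A5=0, A1=1)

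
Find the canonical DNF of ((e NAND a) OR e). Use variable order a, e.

(NOT a AND NOT e) OR (NOT a AND e) OR (a AND NOT e) OR (a AND e)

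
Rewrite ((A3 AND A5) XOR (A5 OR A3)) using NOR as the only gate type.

((((((A3 NOR A3) NOR (A5 NOR A5)) NOR ((A5 NOR A3) NOR (A5 NOR A3))) NOR (((A3 NOR A3) NOR (A5 NOR A5)) NOR ((A5 NOR A3) NOR (A5 NOR A3)))) NOR ((((A3 NOR A3) NOR (A5 NOR A5)) NOR ((A5 NOR A3) NOR (A5 NOR A3))) NOR (((A3 NOR A3) NOR (A5 NOR A5)) NOR ((A5 NOR A3) NOR (A5 NOR A3))))) NOR ((((((A3 NOR A3) NOR (A5 NOR A5)) NOR ((A3 NOR A3) NOR (A5 NOR A5))) NOR (((A5 NOR A3) NOR (A5 NOR A3)) NOR ((A5 NOR A3) NOR (A5 NOR A3)))) NOR ((((A3 NOR A3) NOR (A5 NOR A5)) NOR ((A3 NOR A3) NOR (A5 NOR A5))) NOR (((A5 NOR A3) NOR (A5 NOR A3)) NOR ((A5 NOR A3) NOR (A5 NOR A3))))) NOR (((((A3 NOR A3) NOR (A5 NOR A5)) NOR ((A3 NOR A3) NOR (A5 NOR A5))) NOR (((A5 NOR A3) NOR (A5 NOR A3)) NOR ((A5 NOR A3) NOR (A5 NOR A3)))) NOR ((((A3 NOR A3) NOR (A5 NOR A5)) NOR ((A3 NOR A3) NOR (A5 NOR A5))) NOR (((A5 NOR A3) NOR (A5 NOR A3)) NOR ((A5 NOR A3) NOR (A5 NOR A3)))))))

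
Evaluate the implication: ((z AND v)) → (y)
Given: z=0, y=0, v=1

Antecedent ((z AND v)) = 0; consequent (y) = 0.
0 → 0 = 1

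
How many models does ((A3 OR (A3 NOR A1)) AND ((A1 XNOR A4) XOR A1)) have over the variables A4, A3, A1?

Satisfying assignments: (0,0,0), (0,1,0), (0,1,1)
Count: 3 out of 8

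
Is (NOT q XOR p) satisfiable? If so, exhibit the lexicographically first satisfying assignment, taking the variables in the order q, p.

q=0, p=0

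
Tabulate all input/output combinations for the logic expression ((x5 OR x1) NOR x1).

x1 | x5 | Output
----------------
0 | 0 | 1
0 | 1 | 0
1 | 0 | 0
1 | 1 | 0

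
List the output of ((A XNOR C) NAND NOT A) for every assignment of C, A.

C | A | Output
--------------
0 | 0 | 0
0 | 1 | 1
1 | 0 | 1
1 | 1 | 1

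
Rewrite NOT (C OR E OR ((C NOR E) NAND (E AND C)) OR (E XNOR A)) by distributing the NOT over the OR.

NOT C AND NOT E AND NOT ((C NOR E) NAND (E AND C)) AND NOT (E XNOR A)
De Morgan's: NOT(OR of terms) = AND of negations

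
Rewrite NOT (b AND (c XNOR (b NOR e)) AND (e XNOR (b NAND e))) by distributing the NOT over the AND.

NOT b OR NOT (c XNOR (b NOR e)) OR NOT (e XNOR (b NAND e))
De Morgan's: NOT(AND of terms) = OR of negations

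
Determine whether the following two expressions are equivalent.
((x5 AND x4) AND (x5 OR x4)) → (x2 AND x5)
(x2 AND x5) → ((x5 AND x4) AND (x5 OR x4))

No, Converse is not equivalent to original (counterexample: x2=0, x5=1, x4=1)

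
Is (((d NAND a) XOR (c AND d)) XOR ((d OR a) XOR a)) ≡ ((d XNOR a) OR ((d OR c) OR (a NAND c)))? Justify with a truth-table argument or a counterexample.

No. Counterexample: with a=0, c=0, d=1, Expression 1 = 0 but Expression 2 = 1.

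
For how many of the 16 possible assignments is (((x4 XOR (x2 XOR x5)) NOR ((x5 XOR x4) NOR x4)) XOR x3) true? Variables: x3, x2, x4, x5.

Satisfying assignments: (0,0,1,1), (0,1,0,1), (0,1,1,0), (1,0,0,0), (1,0,0,1), (1,0,1,0), (1,1,0,0), (1,1,1,1)
Count: 8 out of 16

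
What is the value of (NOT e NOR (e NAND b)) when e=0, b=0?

Substituting: (NOT 0 NOR (0 NAND 0))
= 0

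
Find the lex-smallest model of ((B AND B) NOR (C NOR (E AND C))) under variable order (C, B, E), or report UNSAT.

C=1, B=0, E=0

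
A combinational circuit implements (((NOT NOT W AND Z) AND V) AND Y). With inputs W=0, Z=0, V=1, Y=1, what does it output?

Substituting: (((NOT NOT 0 AND 0) AND 1) AND 1)
= 0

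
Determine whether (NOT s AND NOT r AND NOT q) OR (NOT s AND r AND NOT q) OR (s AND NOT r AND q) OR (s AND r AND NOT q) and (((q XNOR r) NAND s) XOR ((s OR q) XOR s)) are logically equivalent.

Yes, they are equivalent — the two output columns agree on all 8 assignments:
s | r | q | Expression 1 | Expression 2
---------------------------------------
0 | 0 | 0 | 1 | 1
0 | 0 | 1 | 0 | 0
0 | 1 | 0 | 1 | 1
0 | 1 | 1 | 0 | 0
1 | 0 | 0 | 0 | 0
1 | 0 | 1 | 1 | 1
1 | 1 | 0 | 1 | 1
1 | 1 | 1 | 0 | 0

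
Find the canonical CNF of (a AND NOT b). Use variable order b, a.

(b OR a) AND (NOT b OR a) AND (NOT b OR NOT a)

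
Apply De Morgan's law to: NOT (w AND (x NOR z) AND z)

NOT w OR NOT (x NOR z) OR NOT z
De Morgan's: NOT(AND of terms) = OR of negations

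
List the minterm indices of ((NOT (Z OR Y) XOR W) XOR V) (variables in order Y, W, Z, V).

Σm(0, 3, 5, 6, 9, 11, 12, 14) = (NOT Y AND NOT W AND NOT Z AND NOT V) OR (NOT Y AND NOT W AND Z AND V) OR (NOT Y AND W AND NOT Z AND V) OR (NOT Y AND W AND Z AND NOT V) OR (Y AND NOT W AND NOT Z AND V) OR (Y AND NOT W AND Z AND V) OR (Y AND W AND NOT Z AND NOT V) OR (Y AND W AND Z AND NOT V)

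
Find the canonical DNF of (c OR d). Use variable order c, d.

(NOT c AND d) OR (c AND NOT d) OR (c AND d)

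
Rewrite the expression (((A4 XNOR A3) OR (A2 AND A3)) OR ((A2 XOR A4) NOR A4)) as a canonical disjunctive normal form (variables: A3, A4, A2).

(NOT A3 AND NOT A4 AND NOT A2) OR (NOT A3 AND NOT A4 AND A2) OR (A3 AND NOT A4 AND NOT A2) OR (A3 AND NOT A4 AND A2) OR (A3 AND A4 AND NOT A2) OR (A3 AND A4 AND A2)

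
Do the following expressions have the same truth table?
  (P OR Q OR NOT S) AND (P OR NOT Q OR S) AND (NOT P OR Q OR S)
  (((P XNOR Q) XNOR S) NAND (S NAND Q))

Yes, they are equivalent — the two output columns agree on all 8 assignments:
P | Q | S | Expression 1 | Expression 2
---------------------------------------
0 | 0 | 0 | 1 | 1
0 | 0 | 1 | 0 | 0
0 | 1 | 0 | 0 | 0
0 | 1 | 1 | 1 | 1
1 | 0 | 0 | 0 | 0
1 | 0 | 1 | 1 | 1
1 | 1 | 0 | 1 | 1
1 | 1 | 1 | 1 | 1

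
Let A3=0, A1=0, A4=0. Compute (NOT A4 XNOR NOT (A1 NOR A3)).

Substituting: (NOT 0 XNOR NOT (0 NOR 0))
= 0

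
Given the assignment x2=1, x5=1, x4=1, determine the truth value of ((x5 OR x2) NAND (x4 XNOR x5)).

Substituting: ((1 OR 1) NAND (1 XNOR 1))
= 0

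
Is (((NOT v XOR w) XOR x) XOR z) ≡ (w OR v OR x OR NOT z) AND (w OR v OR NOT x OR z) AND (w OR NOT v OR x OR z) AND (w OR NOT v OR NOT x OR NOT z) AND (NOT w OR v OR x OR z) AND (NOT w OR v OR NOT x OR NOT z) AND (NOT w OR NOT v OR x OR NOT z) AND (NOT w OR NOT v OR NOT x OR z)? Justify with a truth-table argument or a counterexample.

Yes, they are equivalent — the two output columns agree on all 16 assignments:
w | v | x | z | Expression 1 | Expression 2
-------------------------------------------
0 | 0 | 0 | 0 | 1 | 1
0 | 0 | 0 | 1 | 0 | 0
0 | 0 | 1 | 0 | 0 | 0
0 | 0 | 1 | 1 | 1 | 1
0 | 1 | 0 | 0 | 0 | 0
0 | 1 | 0 | 1 | 1 | 1
0 | 1 | 1 | 0 | 1 | 1
0 | 1 | 1 | 1 | 0 | 0
1 | 0 | 0 | 0 | 0 | 0
1 | 0 | 0 | 1 | 1 | 1
1 | 0 | 1 | 0 | 1 | 1
1 | 0 | 1 | 1 | 0 | 0
1 | 1 | 0 | 0 | 1 | 1
1 | 1 | 0 | 1 | 0 | 0
1 | 1 | 1 | 0 | 0 | 0
1 | 1 | 1 | 1 | 1 | 1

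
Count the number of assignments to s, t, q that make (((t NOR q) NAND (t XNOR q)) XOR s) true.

Satisfying assignments: (0,0,1), (0,1,0), (0,1,1), (1,0,0)
Count: 4 out of 8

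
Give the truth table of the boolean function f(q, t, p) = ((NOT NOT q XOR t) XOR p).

q | t | p | Output
------------------
0 | 0 | 0 | 0
0 | 0 | 1 | 1
0 | 1 | 0 | 1
0 | 1 | 1 | 0
1 | 0 | 0 | 1
1 | 0 | 1 | 0
1 | 1 | 0 | 0
1 | 1 | 1 | 1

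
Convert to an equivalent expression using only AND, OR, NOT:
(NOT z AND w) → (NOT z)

NOT (NOT z AND w) OR (NOT z)
(Implication elimination: A → B = NOT A OR B)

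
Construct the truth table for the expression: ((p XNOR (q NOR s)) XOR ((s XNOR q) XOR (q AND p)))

q | p | s | Output
------------------
0 | 0 | 0 | 1
0 | 0 | 1 | 1
0 | 1 | 0 | 0
0 | 1 | 1 | 0
1 | 0 | 0 | 1
1 | 0 | 1 | 0
1 | 1 | 0 | 1
1 | 1 | 1 | 0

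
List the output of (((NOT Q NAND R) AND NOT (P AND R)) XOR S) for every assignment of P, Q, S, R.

P | Q | S | R | Output
----------------------
0 | 0 | 0 | 0 | 1
0 | 0 | 0 | 1 | 0
0 | 0 | 1 | 0 | 0
0 | 0 | 1 | 1 | 1
0 | 1 | 0 | 0 | 1
0 | 1 | 0 | 1 | 1
0 | 1 | 1 | 0 | 0
0 | 1 | 1 | 1 | 0
1 | 0 | 0 | 0 | 1
1 | 0 | 0 | 1 | 0
1 | 0 | 1 | 0 | 0
1 | 0 | 1 | 1 | 1
1 | 1 | 0 | 0 | 1
1 | 1 | 0 | 1 | 0
1 | 1 | 1 | 0 | 0
1 | 1 | 1 | 1 | 1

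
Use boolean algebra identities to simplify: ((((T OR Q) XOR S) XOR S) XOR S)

By XOR self-cancellation ((E XOR v) XOR v = E):
= ((T OR Q) XOR S)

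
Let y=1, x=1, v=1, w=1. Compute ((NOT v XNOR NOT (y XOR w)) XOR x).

Substituting: ((NOT 1 XNOR NOT (1 XOR 1)) XOR 1)
= 1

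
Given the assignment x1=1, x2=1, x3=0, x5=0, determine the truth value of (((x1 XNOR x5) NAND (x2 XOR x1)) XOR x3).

Substituting: (((1 XNOR 0) NAND (1 XOR 1)) XOR 0)
= 1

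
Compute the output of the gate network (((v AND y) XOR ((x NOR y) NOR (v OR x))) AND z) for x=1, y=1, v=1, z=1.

Substituting: (((1 AND 1) XOR ((1 NOR 1) NOR (1 OR 1))) AND 1)
= 1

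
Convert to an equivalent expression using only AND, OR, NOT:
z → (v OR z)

NOT z OR (v OR z)
(Implication elimination: A → B = NOT A OR B)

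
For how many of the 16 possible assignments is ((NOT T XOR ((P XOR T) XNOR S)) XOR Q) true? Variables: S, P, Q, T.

Satisfying assignments: (0,0,1,0), (0,0,1,1), (0,1,0,0), (0,1,0,1), (1,0,0,0), (1,0,0,1), (1,1,1,0), (1,1,1,1)
Count: 8 out of 16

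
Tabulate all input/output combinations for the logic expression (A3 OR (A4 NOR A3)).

A4 | A3 | Output
----------------
0 | 0 | 1
0 | 1 | 1
1 | 0 | 0
1 | 1 | 1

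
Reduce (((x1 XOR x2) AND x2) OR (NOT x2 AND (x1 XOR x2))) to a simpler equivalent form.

By distribution ((E AND v) OR (E AND NOT v) = E):
= (x1 XOR x2)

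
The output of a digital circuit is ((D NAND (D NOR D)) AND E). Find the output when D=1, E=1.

Substituting: ((1 NAND (1 NOR 1)) AND 1)
= 1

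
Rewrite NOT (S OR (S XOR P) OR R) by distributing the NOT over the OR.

NOT S AND NOT (S XOR P) AND NOT R
De Morgan's: NOT(OR of terms) = AND of negations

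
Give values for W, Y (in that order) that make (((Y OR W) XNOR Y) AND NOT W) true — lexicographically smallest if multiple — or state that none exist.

W=0, Y=0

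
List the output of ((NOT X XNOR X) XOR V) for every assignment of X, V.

X | V | Output
--------------
0 | 0 | 0
0 | 1 | 1
1 | 0 | 0
1 | 1 | 1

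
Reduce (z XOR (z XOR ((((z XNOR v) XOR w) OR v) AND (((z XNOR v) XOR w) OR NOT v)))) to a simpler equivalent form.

By XOR self-cancellation ((E XOR v) XOR v = E) then distribution ((E OR v) AND (E OR NOT v) = E):
= ((z XNOR v) XOR w)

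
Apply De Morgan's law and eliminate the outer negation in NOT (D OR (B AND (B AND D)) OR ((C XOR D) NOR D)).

NOT D AND NOT (B AND (B AND D)) AND NOT ((C XOR D) NOR D)
De Morgan's: NOT(OR of terms) = AND of negations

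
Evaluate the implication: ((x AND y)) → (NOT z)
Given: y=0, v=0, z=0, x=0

Antecedent ((x AND y)) = 0; consequent (NOT z) = 1.
0 → 1 = 1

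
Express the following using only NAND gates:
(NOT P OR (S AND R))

(((P NAND P) NAND (P NAND P)) NAND (((S NAND R) NAND (S NAND R)) NAND ((S NAND R) NAND (S NAND R))))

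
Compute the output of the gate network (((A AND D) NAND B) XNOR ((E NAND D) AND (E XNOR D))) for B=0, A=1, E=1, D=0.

Substituting: (((1 AND 0) NAND 0) XNOR ((1 NAND 0) AND (1 XNOR 0)))
= 0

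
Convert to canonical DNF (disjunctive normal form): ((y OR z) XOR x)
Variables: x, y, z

(NOT x AND NOT y AND z) OR (NOT x AND y AND NOT z) OR (NOT x AND y AND z) OR (x AND NOT y AND NOT z)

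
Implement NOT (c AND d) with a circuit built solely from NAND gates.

(((c NAND d) NAND (c NAND d)) NAND ((c NAND d) NAND (c NAND d)))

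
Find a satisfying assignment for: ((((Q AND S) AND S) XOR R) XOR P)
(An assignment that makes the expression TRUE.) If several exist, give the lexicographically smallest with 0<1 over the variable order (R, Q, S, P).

R=0, Q=0, S=0, P=1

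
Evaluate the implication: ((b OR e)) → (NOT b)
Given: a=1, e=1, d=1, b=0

Antecedent ((b OR e)) = 1; consequent (NOT b) = 1.
1 → 1 = 1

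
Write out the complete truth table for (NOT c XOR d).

c | d | Output
--------------
0 | 0 | 1
0 | 1 | 0
1 | 0 | 0
1 | 1 | 1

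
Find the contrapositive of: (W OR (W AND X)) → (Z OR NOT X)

Contrapositive: NOT (Z OR NOT X) → NOT (W OR (W AND X))
Note: A statement and its contrapositive are logically equivalent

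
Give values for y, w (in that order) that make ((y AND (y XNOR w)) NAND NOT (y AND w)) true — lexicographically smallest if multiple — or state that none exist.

y=0, w=0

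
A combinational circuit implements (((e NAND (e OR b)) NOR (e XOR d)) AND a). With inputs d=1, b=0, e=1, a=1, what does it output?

Substituting: (((1 NAND (1 OR 0)) NOR (1 XOR 1)) AND 1)
= 1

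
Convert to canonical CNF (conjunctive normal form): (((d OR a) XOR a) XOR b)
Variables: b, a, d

(b OR a OR d) AND (b OR NOT a OR d) AND (b OR NOT a OR NOT d) AND (NOT b OR a OR NOT d)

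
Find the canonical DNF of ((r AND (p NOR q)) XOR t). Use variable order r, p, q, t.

(NOT r AND NOT p AND NOT q AND t) OR (NOT r AND NOT p AND q AND t) OR (NOT r AND p AND NOT q AND t) OR (NOT r AND p AND q AND t) OR (r AND NOT p AND NOT q AND NOT t) OR (r AND NOT p AND q AND t) OR (r AND p AND NOT q AND t) OR (r AND p AND q AND t)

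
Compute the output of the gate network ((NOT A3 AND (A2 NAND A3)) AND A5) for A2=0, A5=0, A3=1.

Substituting: ((NOT 1 AND (0 NAND 1)) AND 0)
= 0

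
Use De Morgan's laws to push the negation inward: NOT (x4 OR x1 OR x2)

NOT x4 AND NOT x1 AND NOT x2
De Morgan's: NOT(OR of terms) = AND of negations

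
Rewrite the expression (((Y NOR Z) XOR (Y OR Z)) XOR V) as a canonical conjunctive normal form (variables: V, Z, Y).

(NOT V OR Z OR Y) AND (NOT V OR Z OR NOT Y) AND (NOT V OR NOT Z OR Y) AND (NOT V OR NOT Z OR NOT Y)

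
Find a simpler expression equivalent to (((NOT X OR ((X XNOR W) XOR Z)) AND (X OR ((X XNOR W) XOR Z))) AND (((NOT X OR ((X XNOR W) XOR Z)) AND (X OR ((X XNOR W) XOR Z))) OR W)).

By absorption (E AND (E OR v) = E) then distribution ((E OR v) AND (E OR NOT v) = E):
= ((X XNOR W) XOR Z)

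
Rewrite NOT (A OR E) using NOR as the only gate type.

(((A NOR E) NOR (A NOR E)) NOR ((A NOR E) NOR (A NOR E)))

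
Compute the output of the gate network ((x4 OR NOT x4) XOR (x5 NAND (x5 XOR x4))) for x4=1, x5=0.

Substituting: ((1 OR NOT 1) XOR (0 NAND (0 XOR 1)))
= 0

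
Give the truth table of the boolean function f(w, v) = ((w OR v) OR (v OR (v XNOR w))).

w | v | Output
--------------
0 | 0 | 1
0 | 1 | 1
1 | 0 | 1
1 | 1 | 1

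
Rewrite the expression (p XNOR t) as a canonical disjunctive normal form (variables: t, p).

(NOT t AND NOT p) OR (t AND p)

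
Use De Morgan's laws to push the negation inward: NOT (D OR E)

NOT D AND NOT E
De Morgan's: NOT(OR of terms) = AND of negations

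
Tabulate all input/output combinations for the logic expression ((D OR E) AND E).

D | E | Output
--------------
0 | 0 | 0
0 | 1 | 1
1 | 0 | 0
1 | 1 | 1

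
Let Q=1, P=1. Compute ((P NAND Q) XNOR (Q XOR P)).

Substituting: ((1 NAND 1) XNOR (1 XOR 1))
= 1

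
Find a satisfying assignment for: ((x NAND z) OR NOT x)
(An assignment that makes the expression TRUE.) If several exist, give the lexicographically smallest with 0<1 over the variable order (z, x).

z=0, x=0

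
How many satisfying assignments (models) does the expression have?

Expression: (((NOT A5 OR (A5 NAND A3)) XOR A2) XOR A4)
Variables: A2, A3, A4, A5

Satisfying assignments: (0,0,0,0), (0,0,0,1), (0,1,0,0), (0,1,1,1), (1,0,1,0), (1,0,1,1), (1,1,0,1), (1,1,1,0)
Count: 8 out of 16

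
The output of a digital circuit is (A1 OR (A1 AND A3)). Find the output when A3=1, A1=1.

Substituting: (1 OR (1 AND 1))
= 1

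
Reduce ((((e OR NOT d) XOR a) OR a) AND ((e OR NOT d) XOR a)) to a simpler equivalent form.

By absorption (E AND (E OR v) = E):
= ((e OR NOT d) XOR a)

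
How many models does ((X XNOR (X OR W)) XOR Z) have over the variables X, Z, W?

Satisfying assignments: (0,0,0), (0,1,1), (1,0,0), (1,0,1)
Count: 4 out of 8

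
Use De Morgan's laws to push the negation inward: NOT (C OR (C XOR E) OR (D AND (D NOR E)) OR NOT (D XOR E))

NOT C AND NOT (C XOR E) AND NOT (D AND (D NOR E)) AND (D XOR E)
De Morgan's: NOT(OR of terms) = AND of negations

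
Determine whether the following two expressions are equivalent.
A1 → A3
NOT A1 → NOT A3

No, Inverse is not equivalent to original (counterexample: A3=0, A1=1)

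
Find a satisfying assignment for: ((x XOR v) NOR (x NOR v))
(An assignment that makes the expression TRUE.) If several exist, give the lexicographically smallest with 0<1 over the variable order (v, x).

v=1, x=1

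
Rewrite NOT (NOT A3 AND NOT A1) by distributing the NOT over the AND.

A3 OR A1
De Morgan's: NOT(AND of terms) = OR of negations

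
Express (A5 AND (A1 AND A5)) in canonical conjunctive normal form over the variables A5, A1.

(A5 OR A1) AND (A5 OR NOT A1) AND (NOT A5 OR A1)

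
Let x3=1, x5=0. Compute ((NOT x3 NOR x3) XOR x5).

Substituting: ((NOT 1 NOR 1) XOR 0)
= 0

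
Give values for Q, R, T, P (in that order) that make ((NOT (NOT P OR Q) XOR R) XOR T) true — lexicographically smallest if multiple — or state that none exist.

Q=0, R=0, T=0, P=1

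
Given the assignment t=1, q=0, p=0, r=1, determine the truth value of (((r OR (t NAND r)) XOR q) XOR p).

Substituting: (((1 OR (1 NAND 1)) XOR 0) XOR 0)
= 1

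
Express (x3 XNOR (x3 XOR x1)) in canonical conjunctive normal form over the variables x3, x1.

(x3 OR NOT x1) AND (NOT x3 OR NOT x1)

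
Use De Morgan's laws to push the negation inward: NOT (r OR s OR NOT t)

NOT r AND NOT s AND t
De Morgan's: NOT(OR of terms) = AND of negations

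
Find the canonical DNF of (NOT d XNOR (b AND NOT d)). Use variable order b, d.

(NOT b AND d) OR (b AND NOT d) OR (b AND d)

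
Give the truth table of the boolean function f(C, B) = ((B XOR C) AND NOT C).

C | B | Output
--------------
0 | 0 | 0
0 | 1 | 1
1 | 0 | 0
1 | 1 | 0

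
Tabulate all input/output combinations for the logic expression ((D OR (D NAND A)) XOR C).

C | D | A | Output
------------------
0 | 0 | 0 | 1
0 | 0 | 1 | 1
0 | 1 | 0 | 1
0 | 1 | 1 | 1
1 | 0 | 0 | 0
1 | 0 | 1 | 0
1 | 1 | 0 | 0
1 | 1 | 1 | 0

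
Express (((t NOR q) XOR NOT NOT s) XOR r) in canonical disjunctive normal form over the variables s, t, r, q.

(NOT s AND NOT t AND NOT r AND NOT q) OR (NOT s AND NOT t AND r AND q) OR (NOT s AND t AND r AND NOT q) OR (NOT s AND t AND r AND q) OR (s AND NOT t AND NOT r AND q) OR (s AND NOT t AND r AND NOT q) OR (s AND t AND NOT r AND NOT q) OR (s AND t AND NOT r AND q)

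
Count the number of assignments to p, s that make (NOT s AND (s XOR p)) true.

Satisfying assignments: (1,0)
Count: 1 out of 4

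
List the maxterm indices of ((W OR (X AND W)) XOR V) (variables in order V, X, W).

ΠM(0, 2, 5, 7) = (V OR X OR W) AND (V OR NOT X OR W) AND (NOT V OR X OR NOT W) AND (NOT V OR NOT X OR NOT W)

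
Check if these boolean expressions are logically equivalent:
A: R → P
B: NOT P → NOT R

Yes, Contrapositive is always equivalent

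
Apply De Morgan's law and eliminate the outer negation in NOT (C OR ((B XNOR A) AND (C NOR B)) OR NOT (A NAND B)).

NOT C AND NOT ((B XNOR A) AND (C NOR B)) AND (A NAND B)
De Morgan's: NOT(OR of terms) = AND of negations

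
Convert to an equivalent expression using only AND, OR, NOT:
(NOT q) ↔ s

((NOT q) AND s) OR (q AND NOT s)
(Biconditional = both true or both false)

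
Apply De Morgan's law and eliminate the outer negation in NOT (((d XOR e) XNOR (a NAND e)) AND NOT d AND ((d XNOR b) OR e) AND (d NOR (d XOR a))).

NOT ((d XOR e) XNOR (a NAND e)) OR d OR NOT ((d XNOR b) OR e) OR NOT (d NOR (d XOR a))
De Morgan's: NOT(AND of terms) = OR of negations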